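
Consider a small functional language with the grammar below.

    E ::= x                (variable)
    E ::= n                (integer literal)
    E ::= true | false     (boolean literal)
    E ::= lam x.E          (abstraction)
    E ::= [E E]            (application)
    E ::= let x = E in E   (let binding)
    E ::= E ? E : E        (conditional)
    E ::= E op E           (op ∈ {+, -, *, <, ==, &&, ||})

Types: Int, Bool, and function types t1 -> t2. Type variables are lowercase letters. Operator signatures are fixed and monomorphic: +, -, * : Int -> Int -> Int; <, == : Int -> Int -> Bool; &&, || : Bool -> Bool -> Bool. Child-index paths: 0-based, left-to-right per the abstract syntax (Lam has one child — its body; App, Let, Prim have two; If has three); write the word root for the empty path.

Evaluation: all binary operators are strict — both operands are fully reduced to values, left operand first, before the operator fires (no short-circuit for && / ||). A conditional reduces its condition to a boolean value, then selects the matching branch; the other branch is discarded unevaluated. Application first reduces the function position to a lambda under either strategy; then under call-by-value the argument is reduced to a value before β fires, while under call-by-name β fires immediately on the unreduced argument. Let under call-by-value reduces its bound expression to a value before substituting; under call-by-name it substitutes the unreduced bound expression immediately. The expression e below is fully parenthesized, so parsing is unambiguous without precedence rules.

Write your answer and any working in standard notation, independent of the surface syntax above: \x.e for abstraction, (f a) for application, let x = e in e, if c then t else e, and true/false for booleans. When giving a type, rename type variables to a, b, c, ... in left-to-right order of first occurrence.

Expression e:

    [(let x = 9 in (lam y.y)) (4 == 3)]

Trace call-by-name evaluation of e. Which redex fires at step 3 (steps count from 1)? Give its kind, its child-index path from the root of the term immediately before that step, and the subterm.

Answer: delta at root : (4 == 3)

Derivation:
step 0: ((let x = 9 in (\y.y)) (4 == 3))
step 1: [let@0] ((\y.y) (4 == 3))
step 2: [beta@root] (4 == 3)
step 3: [delta@root] false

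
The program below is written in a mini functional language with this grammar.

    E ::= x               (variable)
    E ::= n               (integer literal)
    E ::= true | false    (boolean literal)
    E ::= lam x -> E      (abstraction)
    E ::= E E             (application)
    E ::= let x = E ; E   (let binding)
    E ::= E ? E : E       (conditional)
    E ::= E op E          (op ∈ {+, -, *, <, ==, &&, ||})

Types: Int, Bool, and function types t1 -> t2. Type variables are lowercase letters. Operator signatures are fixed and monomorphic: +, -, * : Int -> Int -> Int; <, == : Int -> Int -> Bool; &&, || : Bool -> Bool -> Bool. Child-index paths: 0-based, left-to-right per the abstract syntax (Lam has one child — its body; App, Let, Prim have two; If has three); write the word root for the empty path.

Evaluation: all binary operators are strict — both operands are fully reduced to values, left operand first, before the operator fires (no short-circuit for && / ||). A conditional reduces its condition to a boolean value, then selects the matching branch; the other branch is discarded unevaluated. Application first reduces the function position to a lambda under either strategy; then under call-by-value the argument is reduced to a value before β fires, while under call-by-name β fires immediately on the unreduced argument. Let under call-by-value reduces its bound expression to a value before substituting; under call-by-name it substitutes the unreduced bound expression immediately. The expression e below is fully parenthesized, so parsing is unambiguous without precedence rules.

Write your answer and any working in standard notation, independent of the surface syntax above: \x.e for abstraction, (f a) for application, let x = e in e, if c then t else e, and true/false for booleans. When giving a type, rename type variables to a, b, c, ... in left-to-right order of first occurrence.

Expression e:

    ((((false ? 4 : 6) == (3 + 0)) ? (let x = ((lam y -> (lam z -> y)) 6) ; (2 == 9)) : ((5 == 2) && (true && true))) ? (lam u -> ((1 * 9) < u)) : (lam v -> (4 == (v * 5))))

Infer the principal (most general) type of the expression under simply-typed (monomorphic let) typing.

Derivation:
  unify Bool ~ Bool
  unify Int ~ Int
  unify Int ~ Int
  unify Int ~ Int
  unify Int ~ Int
  unify Int ~ Int
  unify Bool ~ Bool
y : a
\z._ : b -> a
\y._ : a -> b -> a
  unify a -> b -> a ~ Int -> c
  unify a ~ Int
  unify b -> Int ~ c
_ _ : b -> Int
let x : b -> Int
  unify Int ~ Int
  unify Int ~ Int
  unify Int ~ Int
  unify Int ~ Int
  unify Bool ~ Bool
  unify Bool ~ Bool
  unify Bool ~ Bool
  unify Bool ~ Bool
  unify Bool ~ Bool
  unify Bool ~ Bool
  unify Int ~ Int
  unify Int ~ Int
  unify Int ~ Int
u : d
  unify d ~ Int
\u._ : Int -> Bool
  unify Int ~ Int
v : e
  unify e ~ Int
  unify Int ~ Int
  unify Int ~ Int
\v._ : Int -> Bool
  unify Int -> Bool ~ Int -> Bool
  unify Int ~ Int
  unify Bool ~ Bool

Answer: Int -> Bool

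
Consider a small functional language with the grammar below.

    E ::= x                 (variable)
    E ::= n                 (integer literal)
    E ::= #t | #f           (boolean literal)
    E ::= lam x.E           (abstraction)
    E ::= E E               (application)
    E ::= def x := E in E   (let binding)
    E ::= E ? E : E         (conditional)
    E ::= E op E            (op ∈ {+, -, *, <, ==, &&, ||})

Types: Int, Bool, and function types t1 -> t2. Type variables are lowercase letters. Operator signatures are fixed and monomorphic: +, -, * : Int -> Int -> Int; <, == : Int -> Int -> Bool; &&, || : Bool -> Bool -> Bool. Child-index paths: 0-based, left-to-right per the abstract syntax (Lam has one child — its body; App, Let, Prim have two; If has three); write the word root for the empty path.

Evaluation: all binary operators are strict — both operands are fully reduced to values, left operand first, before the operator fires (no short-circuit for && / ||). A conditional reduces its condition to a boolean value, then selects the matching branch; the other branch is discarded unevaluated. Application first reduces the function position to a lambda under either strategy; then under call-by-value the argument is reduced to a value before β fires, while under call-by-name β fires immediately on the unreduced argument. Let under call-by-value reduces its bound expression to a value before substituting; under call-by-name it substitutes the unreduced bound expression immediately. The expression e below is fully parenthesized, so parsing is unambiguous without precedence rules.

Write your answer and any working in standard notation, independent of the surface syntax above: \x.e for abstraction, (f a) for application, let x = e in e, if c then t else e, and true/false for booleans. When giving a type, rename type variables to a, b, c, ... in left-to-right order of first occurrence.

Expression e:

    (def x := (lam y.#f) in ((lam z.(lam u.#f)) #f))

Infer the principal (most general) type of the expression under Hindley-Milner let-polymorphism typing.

Working:
\y._ : a -> Bool
let x : forall. a -> Bool
\u._ : c -> Bool
\z._ : b -> c -> Bool
  unify b -> c -> Bool ~ Bool -> d
  unify b ~ Bool
  unify c -> Bool ~ d
_ _ : c -> Bool

Answer: a -> Bool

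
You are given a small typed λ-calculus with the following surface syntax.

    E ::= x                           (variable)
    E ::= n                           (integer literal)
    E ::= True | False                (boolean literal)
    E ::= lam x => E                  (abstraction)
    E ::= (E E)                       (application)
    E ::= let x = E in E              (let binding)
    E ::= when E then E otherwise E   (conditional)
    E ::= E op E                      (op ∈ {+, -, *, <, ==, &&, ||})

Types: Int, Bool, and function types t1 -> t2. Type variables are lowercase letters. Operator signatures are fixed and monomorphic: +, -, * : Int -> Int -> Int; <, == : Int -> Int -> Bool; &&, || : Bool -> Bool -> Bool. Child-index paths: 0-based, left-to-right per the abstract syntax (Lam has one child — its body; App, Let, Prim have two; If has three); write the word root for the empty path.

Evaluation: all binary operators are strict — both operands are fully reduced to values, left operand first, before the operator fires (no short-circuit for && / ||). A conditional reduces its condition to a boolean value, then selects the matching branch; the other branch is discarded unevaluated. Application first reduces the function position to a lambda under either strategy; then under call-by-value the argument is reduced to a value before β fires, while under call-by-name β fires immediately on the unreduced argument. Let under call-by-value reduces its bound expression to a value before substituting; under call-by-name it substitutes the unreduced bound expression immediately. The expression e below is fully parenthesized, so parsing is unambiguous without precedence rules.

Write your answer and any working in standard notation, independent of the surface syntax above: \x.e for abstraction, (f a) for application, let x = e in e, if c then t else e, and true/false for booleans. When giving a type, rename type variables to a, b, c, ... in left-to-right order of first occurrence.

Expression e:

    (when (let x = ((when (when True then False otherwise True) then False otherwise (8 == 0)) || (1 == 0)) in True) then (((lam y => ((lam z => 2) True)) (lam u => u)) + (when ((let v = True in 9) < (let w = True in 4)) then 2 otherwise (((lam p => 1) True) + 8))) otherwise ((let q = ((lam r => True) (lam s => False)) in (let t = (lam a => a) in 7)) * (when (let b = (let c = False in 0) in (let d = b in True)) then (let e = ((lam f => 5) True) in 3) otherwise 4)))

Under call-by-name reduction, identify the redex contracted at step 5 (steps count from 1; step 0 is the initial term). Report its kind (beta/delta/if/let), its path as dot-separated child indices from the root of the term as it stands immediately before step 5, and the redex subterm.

Answer: let at 1.0.0 : (let v = true in 9)

Working:
step 0: (if (let x = ((if (if true then false else true) then false else (8 == 0)) || (1 == 0)) in true) then (((\y.((\z.2) true)) (\u.u)) + (if ((let v = true in 9) < (let w = true in 4)) then 2 else (((\p.1) true) + 8))) else ((let q = ((\r.true) (\s.false)) in (let t = (\a.a) in 7)) * (if (let b = (let c = false in 0) in (let d = b in true)) then (let e = ((\f.5) true) in 3) else 4)))
step 1: [let@0] (if true then (((\y.((\z.2) true)) (\u.u)) + (if ((let v = true in 9) < (let w = true in 4)) then 2 else (((\p.1) true) + 8))) else ((let q = ((\r.true) (\s.false)) in (let t = (\a.a) in 7)) * (if (let b = (let c = false in 0) in (let d = b in true)) then (let e = ((\f.5) true) in 3) else 4)))
step 2: [if@root] (((\y.((\z.2) true)) (\u.u)) + (if ((let v = true in 9) < (let w = true in 4)) then 2 else (((\p.1) true) + 8)))
step 3: [beta@0] (((\z.2) true) + (if ((let v = true in 9) < (let w = true in 4)) then 2 else (((\p.1) true) + 8)))
step 4: [beta@0] (2 + (if ((let v = true in 9) < (let w = true in 4)) then 2 else (((\p.1) true) + 8)))
step 5: [let@1.0.0] (2 + (if (9 < (let w = true in 4)) then 2 else (((\p.1) true) + 8)))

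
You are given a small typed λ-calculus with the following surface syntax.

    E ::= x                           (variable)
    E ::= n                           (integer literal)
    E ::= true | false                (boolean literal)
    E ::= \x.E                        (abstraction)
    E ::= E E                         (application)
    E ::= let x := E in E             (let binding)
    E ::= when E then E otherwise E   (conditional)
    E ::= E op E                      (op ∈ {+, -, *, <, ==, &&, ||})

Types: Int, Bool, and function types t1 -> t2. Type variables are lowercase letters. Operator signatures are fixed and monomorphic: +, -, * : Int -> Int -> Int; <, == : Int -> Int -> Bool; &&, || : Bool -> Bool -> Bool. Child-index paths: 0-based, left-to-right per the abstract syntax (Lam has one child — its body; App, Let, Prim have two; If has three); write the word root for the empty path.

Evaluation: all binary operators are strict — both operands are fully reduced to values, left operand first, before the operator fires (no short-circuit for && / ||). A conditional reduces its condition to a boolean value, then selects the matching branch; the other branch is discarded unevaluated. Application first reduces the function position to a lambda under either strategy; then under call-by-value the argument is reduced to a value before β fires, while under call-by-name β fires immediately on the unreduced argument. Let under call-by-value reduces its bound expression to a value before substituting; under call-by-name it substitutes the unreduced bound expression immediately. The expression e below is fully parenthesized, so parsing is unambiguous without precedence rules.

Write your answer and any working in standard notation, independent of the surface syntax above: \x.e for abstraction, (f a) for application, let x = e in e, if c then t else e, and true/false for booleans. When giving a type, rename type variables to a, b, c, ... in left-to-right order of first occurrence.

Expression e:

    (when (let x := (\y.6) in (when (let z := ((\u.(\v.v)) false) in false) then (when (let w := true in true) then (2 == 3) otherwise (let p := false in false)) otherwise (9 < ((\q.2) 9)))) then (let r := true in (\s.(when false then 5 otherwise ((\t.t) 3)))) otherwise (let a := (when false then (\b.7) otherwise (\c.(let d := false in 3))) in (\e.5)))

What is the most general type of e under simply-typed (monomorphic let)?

Working:
\y._ : a -> Int
let x : a -> Int
v : c
\v._ : c -> c
\u._ : b -> c -> c
  unify b -> c -> c ~ Bool -> d
  unify b ~ Bool
  unify c -> c ~ d
_ _ : c -> c
let z : c -> c
  unify Bool ~ Bool
let w : Bool
  unify Bool ~ Bool
  unify Int ~ Int
  unify Int ~ Int
let p : Bool
  unify Bool ~ Bool
  unify Int ~ Int
\q._ : e -> Int
  unify e -> Int ~ Int -> f
  unify e ~ Int
  unify Int ~ f
_ _ : Int
  unify Int ~ Int
  unify Bool ~ Bool
  unify Bool ~ Bool
let r : Bool
  unify Bool ~ Bool
t : h
\t._ : h -> h
  unify h -> h ~ Int -> i
  unify h ~ Int
  unify Int ~ i
_ _ : Int
  unify Int ~ Int
\s._ : g -> Int
  unify Bool ~ Bool
\b._ : j -> Int
let d : Bool
\c._ : k -> Int
  unify j -> Int ~ k -> Int
  unify j ~ k
  unify Int ~ Int
let a : k -> Int
\e._ : l -> Int
  unify g -> Int ~ l -> Int
  unify g ~ l
  unify Int ~ Int

Answer: a -> Int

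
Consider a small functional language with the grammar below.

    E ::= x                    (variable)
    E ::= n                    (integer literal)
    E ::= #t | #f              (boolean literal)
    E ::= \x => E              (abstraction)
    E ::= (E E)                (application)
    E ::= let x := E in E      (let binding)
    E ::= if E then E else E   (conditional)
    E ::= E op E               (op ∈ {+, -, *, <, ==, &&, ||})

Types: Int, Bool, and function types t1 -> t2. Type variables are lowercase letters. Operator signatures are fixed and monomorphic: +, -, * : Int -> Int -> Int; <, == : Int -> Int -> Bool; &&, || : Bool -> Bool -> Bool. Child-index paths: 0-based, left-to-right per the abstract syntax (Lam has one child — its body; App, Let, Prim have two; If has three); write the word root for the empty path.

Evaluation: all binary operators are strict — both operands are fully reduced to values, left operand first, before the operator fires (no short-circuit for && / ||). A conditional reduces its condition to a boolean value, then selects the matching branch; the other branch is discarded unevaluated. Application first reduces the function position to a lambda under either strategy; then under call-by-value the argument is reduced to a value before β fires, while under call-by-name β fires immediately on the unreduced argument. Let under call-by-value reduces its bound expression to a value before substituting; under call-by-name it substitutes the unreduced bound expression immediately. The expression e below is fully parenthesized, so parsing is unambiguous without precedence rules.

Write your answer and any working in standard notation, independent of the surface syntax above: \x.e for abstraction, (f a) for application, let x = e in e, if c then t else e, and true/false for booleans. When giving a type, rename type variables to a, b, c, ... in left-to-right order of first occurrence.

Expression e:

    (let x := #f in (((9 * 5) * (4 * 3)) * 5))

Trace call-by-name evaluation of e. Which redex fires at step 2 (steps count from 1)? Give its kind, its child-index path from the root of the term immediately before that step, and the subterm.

Derivation:
step 0: (let x = false in (((9 * 5) * (4 * 3)) * 5))
step 1: [let@root] (((9 * 5) * (4 * 3)) * 5)
step 2: [delta@0.0] ((45 * (4 * 3)) * 5)

Answer: delta at 0.0 : (9 * 5)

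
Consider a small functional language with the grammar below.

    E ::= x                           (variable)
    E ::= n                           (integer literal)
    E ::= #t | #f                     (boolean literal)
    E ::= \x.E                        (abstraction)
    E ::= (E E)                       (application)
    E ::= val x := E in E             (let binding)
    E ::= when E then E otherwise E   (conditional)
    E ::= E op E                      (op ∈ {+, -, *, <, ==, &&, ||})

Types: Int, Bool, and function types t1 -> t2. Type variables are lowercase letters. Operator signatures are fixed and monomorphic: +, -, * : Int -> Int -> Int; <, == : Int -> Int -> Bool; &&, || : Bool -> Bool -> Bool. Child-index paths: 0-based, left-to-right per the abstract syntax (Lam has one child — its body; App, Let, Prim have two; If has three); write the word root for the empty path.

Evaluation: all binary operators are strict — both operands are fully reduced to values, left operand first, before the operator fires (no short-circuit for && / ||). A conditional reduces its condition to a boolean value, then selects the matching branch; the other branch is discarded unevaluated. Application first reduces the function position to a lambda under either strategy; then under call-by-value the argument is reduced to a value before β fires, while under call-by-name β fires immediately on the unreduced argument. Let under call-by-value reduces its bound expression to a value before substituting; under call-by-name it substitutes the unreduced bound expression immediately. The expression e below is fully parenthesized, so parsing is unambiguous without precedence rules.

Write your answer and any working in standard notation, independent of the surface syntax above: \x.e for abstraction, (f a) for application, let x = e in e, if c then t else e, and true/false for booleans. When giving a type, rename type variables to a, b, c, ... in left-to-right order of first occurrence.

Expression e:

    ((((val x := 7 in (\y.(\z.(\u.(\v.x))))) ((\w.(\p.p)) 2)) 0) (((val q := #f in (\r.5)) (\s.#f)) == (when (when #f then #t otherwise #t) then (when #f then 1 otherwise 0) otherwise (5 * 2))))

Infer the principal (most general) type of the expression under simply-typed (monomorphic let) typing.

Trace:
let x : Int
x : Int
\v._ : d -> Int
\u._ : c -> d -> Int
\z._ : b -> c -> d -> Int
\y._ : a -> b -> c -> d -> Int
p : f
\p._ : f -> f
\w._ : e -> f -> f
  unify e -> f -> f ~ Int -> g
  unify e ~ Int
  unify f -> f ~ g
_ _ : f -> f
  unify a -> b -> c -> d -> Int ~ (f -> f) -> h
  unify a ~ f -> f
  unify b -> c -> d -> Int ~ h
_ _ : b -> c -> d -> Int
  unify b -> c -> d -> Int ~ Int -> i
  unify b ~ Int
  unify c -> d -> Int ~ i
_ _ : c -> d -> Int
let q : Bool
\r._ : j -> Int
\s._ : k -> Bool
  unify j -> Int ~ (k -> Bool) -> l
  unify j ~ k -> Bool
  unify Int ~ l
_ _ : Int
  unify Int ~ Int
  unify Bool ~ Bool
  unify Bool ~ Bool
  unify Bool ~ Bool
  unify Bool ~ Bool
  unify Int ~ Int
  unify Int ~ Int
  unify Int ~ Int
  unify Int ~ Int
  unify Int ~ Int
  unify c -> d -> Int ~ Bool -> m
  unify c ~ Bool
  unify d -> Int ~ m
_ _ : d -> Int

Answer: a -> Int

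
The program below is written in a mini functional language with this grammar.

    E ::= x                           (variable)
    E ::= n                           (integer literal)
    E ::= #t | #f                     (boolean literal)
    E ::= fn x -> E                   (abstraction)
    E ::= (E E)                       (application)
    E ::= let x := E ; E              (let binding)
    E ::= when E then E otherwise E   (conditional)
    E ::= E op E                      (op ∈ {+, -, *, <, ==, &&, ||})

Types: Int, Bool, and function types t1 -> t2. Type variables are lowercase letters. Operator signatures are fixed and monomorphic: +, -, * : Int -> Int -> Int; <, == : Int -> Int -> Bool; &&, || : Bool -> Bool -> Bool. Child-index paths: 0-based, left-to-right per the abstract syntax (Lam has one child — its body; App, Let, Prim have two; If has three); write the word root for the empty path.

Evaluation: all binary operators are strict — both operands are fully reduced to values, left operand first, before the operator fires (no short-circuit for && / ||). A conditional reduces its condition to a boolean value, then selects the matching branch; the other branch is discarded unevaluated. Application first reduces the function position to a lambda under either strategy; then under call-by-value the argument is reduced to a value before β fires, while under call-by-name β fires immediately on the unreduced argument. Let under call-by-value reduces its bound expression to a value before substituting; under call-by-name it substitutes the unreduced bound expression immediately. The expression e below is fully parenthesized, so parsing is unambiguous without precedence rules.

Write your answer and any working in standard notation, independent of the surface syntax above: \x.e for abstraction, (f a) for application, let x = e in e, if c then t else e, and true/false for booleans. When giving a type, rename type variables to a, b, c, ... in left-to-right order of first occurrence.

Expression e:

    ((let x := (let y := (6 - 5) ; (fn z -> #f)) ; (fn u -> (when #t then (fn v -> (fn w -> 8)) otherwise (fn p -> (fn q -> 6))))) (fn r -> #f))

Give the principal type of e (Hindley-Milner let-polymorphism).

Working:
  unify Int ~ Int
  unify Int ~ Int
let y : Int
\z._ : a -> Bool
let x : forall. a -> Bool
  unify Bool ~ Bool
\w._ : d -> Int
\v._ : c -> d -> Int
\q._ : f -> Int
\p._ : e -> f -> Int
  unify c -> d -> Int ~ e -> f -> Int
  unify c ~ e
  unify d -> Int ~ f -> Int
  unify d ~ f
  unify Int ~ Int
\u._ : b -> e -> f -> Int
\r._ : g -> Bool
  unify b -> e -> f -> Int ~ (g -> Bool) -> h
  unify b ~ g -> Bool
  unify e -> f -> Int ~ h
_ _ : e -> f -> Int

Answer: a -> b -> Int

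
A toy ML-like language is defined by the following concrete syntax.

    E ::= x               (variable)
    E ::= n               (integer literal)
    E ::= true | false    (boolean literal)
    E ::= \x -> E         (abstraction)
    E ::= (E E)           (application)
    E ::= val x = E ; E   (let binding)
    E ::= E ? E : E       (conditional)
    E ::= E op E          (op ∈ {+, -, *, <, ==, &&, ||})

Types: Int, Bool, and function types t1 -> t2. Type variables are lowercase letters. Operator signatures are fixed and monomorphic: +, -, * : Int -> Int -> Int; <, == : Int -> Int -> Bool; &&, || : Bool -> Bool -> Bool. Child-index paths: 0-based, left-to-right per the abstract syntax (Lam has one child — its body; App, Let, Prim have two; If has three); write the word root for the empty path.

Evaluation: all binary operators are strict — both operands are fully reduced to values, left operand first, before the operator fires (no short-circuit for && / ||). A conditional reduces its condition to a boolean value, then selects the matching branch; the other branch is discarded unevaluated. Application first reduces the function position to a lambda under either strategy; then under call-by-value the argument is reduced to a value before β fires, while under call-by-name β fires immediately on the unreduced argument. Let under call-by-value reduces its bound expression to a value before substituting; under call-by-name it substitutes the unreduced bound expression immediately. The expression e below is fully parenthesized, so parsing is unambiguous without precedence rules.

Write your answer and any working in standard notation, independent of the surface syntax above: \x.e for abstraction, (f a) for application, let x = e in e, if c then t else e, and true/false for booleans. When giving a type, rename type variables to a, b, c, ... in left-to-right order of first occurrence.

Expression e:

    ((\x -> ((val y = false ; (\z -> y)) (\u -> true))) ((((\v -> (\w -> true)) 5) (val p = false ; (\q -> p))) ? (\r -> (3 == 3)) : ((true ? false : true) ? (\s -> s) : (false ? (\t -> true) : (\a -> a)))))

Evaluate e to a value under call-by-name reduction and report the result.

Answer: false

Trace:
step 0: ((\x.((let y = false in (\z.y)) (\u.true))) (if (((\v.(\w.true)) 5) (let p = false in (\q.p))) then (\r.(3 == 3)) else (if (if true then false else true) then (\s.s) else (if false then (\t.true) else (\a.a)))))
step 1: [beta@root] ((let y = false in (\z.y)) (\u.true))
step 2: [let@0] ((\z.false) (\u.true))
step 3: [beta@root] false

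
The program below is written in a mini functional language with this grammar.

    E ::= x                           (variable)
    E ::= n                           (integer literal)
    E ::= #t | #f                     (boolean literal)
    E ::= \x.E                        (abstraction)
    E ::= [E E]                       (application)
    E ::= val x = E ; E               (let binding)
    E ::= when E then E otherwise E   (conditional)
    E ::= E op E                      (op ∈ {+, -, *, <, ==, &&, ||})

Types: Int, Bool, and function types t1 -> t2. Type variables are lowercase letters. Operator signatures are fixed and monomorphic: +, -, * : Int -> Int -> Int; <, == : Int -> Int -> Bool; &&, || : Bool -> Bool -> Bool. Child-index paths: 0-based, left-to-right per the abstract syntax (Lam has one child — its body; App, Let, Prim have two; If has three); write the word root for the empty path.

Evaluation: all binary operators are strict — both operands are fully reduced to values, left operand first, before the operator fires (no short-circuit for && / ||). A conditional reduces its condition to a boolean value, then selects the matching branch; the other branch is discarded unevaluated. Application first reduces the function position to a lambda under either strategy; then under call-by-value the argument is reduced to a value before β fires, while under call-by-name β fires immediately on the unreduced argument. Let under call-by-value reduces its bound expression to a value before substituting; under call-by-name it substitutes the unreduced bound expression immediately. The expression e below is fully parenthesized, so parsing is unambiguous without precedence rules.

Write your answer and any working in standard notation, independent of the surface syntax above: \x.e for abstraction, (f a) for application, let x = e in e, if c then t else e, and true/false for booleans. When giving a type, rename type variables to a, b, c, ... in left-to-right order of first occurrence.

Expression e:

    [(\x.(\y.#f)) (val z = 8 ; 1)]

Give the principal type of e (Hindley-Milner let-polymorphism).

Trace:
\y._ : b -> Bool
\x._ : a -> b -> Bool
let z : Int
  unify a -> b -> Bool ~ Int -> c
  unify a ~ Int
  unify b -> Bool ~ c
_ _ : b -> Bool

Answer: a -> Bool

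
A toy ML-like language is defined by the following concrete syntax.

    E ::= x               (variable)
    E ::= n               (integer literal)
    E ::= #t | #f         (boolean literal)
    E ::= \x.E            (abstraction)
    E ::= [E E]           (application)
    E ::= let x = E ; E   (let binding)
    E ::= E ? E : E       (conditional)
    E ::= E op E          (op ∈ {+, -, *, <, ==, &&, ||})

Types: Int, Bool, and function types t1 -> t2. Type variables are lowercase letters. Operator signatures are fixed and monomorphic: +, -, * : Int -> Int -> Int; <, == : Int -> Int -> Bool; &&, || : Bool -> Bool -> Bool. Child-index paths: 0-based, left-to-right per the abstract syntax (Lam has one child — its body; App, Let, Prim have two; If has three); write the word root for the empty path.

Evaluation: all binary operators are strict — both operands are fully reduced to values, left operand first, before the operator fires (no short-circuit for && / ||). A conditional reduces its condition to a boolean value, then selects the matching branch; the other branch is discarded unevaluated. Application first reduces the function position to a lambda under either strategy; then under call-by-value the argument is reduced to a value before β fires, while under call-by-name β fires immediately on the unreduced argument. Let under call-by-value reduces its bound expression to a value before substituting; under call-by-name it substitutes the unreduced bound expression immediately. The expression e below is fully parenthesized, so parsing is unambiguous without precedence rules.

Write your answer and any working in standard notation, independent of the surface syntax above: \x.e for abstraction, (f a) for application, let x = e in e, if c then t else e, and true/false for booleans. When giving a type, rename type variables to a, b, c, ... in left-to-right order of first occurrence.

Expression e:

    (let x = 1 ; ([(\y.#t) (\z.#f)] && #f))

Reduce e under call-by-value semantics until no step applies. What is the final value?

Answer: false

Derivation:
step 0: (let x = 1 in (((\y.true) (\z.false)) && false))
step 1: [let@root] (((\y.true) (\z.false)) && false)
step 2: [beta@0] (true && false)
step 3: [delta@root] false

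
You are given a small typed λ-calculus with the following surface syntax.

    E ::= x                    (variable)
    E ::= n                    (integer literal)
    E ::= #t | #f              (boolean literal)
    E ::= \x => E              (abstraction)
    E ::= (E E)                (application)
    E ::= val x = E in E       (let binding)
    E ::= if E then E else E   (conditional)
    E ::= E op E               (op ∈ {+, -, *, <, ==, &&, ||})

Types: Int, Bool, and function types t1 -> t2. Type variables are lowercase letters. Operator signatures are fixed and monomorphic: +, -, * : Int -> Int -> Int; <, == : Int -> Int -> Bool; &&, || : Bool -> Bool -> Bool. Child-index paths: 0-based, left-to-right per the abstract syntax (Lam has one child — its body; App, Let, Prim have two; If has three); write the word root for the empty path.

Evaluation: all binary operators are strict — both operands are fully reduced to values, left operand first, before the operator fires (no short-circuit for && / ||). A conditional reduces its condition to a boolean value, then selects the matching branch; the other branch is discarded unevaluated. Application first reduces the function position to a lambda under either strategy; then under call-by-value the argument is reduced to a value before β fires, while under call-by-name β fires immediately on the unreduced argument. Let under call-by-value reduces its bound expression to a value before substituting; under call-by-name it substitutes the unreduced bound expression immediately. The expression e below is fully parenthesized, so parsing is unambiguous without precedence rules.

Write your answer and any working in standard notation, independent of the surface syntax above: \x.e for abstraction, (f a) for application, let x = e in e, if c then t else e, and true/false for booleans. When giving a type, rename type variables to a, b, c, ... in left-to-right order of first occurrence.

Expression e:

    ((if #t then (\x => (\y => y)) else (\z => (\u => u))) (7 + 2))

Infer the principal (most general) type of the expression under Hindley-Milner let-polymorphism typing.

Derivation:
  unify Bool ~ Bool
y : b
\y._ : b -> b
\x._ : a -> b -> b
u : d
\u._ : d -> d
\z._ : c -> d -> d
  unify a -> b -> b ~ c -> d -> d
  unify a ~ c
  unify b -> b ~ d -> d
  unify b ~ d
  unify d ~ d
  unify Int ~ Int
  unify Int ~ Int
  unify c -> d -> d ~ Int -> e
  unify c ~ Int
  unify d -> d ~ e
_ _ : d -> d

Answer: a -> a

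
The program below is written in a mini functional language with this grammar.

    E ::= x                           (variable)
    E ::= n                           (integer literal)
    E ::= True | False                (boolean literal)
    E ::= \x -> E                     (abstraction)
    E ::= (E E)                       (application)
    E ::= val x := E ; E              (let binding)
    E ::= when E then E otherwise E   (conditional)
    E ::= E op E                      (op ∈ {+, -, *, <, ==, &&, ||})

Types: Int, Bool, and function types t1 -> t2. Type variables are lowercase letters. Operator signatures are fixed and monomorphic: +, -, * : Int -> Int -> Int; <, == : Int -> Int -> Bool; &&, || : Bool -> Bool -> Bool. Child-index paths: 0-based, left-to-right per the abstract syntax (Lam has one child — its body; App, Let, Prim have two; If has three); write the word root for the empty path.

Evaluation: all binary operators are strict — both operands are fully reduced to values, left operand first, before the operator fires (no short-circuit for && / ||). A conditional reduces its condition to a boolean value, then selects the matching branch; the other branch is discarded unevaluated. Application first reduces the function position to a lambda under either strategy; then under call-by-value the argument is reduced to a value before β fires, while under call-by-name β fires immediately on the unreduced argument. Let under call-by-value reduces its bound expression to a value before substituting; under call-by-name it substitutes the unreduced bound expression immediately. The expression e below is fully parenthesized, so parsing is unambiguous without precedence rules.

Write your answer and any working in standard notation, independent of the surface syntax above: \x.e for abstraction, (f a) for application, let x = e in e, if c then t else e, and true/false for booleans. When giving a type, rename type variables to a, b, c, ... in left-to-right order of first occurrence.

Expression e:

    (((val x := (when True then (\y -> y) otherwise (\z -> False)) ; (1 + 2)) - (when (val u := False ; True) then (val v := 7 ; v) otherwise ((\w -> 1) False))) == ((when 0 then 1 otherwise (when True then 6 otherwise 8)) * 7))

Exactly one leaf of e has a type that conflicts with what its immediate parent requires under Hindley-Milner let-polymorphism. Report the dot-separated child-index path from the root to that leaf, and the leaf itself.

Trace:
  unify Bool ~ Bool
y : a
\y._ : a -> a
\z._ : b -> Bool
  unify a -> a ~ b -> Bool
  unify a ~ b
  unify b ~ Bool
let x : Bool -> Bool
  unify Int ~ Int
  unify Int ~ Int
  unify Int ~ Int
let u : Bool
  unify Bool ~ Bool
let v : Int
v : Int
\w._ : c -> Int
  unify c -> Int ~ Bool -> d
  unify c ~ Bool
  unify Int ~ d
_ _ : Int
  unify Int ~ Int
  unify Int ~ Int
  unify Int ~ Int
  unify Int ~ Bool
  FAIL: mismatch Int ~ Bool

Answer: 1.0.0 : 0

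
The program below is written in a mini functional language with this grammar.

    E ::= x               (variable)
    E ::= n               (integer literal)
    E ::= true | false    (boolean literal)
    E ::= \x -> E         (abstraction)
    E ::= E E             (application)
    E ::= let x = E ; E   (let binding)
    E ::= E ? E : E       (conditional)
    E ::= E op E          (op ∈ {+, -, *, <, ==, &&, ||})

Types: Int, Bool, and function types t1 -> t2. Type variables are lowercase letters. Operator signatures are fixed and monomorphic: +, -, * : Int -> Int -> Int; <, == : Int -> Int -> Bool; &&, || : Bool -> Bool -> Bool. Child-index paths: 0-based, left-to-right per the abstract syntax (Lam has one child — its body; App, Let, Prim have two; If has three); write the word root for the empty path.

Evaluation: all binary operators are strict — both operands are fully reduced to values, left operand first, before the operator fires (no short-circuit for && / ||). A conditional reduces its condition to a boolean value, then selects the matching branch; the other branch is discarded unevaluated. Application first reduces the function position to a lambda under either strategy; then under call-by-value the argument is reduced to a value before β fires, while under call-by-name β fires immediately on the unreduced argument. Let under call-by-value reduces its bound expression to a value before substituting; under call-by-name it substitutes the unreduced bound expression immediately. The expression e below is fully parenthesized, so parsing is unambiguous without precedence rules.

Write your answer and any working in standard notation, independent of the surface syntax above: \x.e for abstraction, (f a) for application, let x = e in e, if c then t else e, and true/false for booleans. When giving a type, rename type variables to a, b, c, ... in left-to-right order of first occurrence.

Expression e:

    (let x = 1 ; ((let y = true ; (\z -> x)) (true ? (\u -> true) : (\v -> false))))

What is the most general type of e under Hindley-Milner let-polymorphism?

Working:
let x : Int
let y : Bool
x : Int
\z._ : a -> Int
  unify Bool ~ Bool
\u._ : b -> Bool
\v._ : c -> Bool
  unify b -> Bool ~ c -> Bool
  unify b ~ c
  unify Bool ~ Bool
  unify a -> Int ~ (c -> Bool) -> d
  unify a ~ c -> Bool
  unify Int ~ d
_ _ : Int

Answer: Int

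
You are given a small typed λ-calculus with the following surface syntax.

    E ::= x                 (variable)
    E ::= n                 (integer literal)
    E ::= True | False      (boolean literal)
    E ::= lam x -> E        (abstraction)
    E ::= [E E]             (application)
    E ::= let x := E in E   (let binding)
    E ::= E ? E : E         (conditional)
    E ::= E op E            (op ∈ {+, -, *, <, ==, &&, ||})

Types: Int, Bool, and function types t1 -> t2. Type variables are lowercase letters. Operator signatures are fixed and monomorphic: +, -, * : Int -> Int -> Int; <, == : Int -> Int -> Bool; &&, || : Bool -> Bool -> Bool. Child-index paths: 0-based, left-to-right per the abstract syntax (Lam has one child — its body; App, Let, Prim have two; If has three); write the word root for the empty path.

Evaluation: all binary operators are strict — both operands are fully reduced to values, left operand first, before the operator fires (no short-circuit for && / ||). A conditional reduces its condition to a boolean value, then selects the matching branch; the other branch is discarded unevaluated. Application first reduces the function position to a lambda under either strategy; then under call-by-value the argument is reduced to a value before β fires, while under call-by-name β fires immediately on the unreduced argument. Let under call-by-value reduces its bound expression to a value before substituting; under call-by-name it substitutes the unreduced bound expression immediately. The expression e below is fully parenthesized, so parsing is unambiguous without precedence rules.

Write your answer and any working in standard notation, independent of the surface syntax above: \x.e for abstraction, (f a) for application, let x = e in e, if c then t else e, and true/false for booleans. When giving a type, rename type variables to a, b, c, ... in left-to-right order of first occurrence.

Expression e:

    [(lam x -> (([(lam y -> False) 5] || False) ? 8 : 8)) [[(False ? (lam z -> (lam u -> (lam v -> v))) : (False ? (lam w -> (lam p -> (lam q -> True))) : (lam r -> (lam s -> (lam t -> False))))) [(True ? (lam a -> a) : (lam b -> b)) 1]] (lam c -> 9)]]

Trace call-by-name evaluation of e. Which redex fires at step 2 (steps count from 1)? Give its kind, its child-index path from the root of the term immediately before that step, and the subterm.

Trace:
step 0: ((\x.(if (((\y.false) 5) || false) then 8 else 8)) (((if false then (\z.(\u.(\v.v))) else (if false then (\w.(\p.(\q.true))) else (\r.(\s.(\t.false))))) ((if true then (\a.a) else (\b.b)) 1)) (\c.9)))
step 1: [beta@root] (if (((\y.false) 5) || false) then 8 else 8)
step 2: [beta@0.0] (if (false || false) then 8 else 8)

Answer: beta at 0.0 : ((\y.false) 5)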